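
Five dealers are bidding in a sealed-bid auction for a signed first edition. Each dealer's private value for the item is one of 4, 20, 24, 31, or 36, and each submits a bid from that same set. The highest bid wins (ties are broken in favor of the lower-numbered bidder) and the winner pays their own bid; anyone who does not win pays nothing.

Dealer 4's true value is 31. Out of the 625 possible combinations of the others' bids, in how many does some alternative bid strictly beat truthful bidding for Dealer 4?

Others bid (4, 4, 4, 4): truth gives 0; bid 20 gives 11 > 0. Violating.
Others bid (4, 4, 4, 20): truth gives 0; bid 20 gives 11 > 0. Violating.
Others bid (4, 4, 4, 24): truth gives 0; bid 24 gives 7 > 0. Violating.
Others bid (4, 4, 20, 4): truth gives 0; bid 24 gives 7 > 0. Violating.
Others bid (4, 4, 4, 31): truth gives 0; no alternative beats it.
Others bid (4, 4, 4, 36): truth gives 0; no alternative beats it.
(Checking all 625 profiles: 24 have a profitable deviation, 601 do not.)

24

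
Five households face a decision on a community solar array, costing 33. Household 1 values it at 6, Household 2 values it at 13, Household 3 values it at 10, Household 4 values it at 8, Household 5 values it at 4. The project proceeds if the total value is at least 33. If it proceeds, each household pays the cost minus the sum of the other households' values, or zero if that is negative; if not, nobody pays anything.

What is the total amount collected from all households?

7

Total value 41 ≥ cost 33, so it is built.
Household 1: others sum to 35; max(0, 33 - 35) = 0.
Household 2: others sum to 28; max(0, 33 - 28) = 5.
Household 3: others sum to 31; max(0, 33 - 31) = 2.
Household 4: others sum to 33; max(0, 33 - 33) = 0.
Household 5: others sum to 37; max(0, 33 - 37) = 0.
Total collected = 0 + 5 + 2 + 0 + 0 = 7.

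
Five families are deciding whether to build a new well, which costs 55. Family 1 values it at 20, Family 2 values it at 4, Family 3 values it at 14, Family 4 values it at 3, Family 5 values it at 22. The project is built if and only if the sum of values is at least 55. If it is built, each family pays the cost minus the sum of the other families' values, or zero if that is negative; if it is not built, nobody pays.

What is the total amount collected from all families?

32

Total value 63 ≥ cost 55, so it is built.
Family 1: others sum to 43; max(0, 55 - 43) = 12.
Family 2: others sum to 59; max(0, 55 - 59) = 0.
Family 3: others sum to 49; max(0, 55 - 49) = 6.
Family 4: others sum to 60; max(0, 55 - 60) = 0.
Family 5: others sum to 41; max(0, 55 - 41) = 14.
Total collected = 12 + 0 + 6 + 0 + 14 = 32.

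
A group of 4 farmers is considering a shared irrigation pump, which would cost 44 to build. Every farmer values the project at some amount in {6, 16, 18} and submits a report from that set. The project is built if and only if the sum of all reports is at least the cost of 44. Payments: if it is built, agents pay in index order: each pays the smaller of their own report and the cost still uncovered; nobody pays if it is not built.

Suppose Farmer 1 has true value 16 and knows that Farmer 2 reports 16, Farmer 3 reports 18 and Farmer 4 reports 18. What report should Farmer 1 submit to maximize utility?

Report 6: project built, pays 6, utility 16 - 6 = 10.
Report 16: project built, pays 16, utility 16 - 16 = 0.
Report 18: project built, pays 18, utility 16 - 18 = -2.
The best choice is 6 with utility 10.

6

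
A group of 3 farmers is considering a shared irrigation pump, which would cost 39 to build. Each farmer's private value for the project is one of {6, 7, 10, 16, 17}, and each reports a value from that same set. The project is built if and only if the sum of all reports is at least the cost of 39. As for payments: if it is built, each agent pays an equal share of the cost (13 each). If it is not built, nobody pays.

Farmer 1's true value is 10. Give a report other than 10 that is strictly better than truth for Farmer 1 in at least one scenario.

Suppose Farmer 2 reports 16 and Farmer 3 reports 16.
Report 10: project built, pays 13, utility 10 - 13 = -3.
Report 6: project not built, utility 0.
So reporting 6 beats truth here (0 > -3).

6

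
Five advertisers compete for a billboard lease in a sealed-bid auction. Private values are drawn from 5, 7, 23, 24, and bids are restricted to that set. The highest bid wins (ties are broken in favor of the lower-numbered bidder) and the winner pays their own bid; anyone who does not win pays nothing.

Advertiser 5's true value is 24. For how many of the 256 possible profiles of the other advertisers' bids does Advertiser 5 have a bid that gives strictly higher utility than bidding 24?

Others bid (5, 5, 5, 5): truth gives 0; bid 7 gives 17 > 0. Violating.
Others bid (5, 5, 5, 7): truth gives 0; bid 23 gives 1 > 0. Violating.
Others bid (5, 5, 7, 5): truth gives 0; bid 23 gives 1 > 0. Violating.
Others bid (5, 5, 7, 7): truth gives 0; bid 23 gives 1 > 0. Violating.
Others bid (5, 5, 5, 23): truth gives 0; no alternative beats it.
Others bid (5, 5, 5, 24): truth gives 0; no alternative beats it.
(Checking all 256 profiles: 16 have a profitable deviation, 240 do not.)

16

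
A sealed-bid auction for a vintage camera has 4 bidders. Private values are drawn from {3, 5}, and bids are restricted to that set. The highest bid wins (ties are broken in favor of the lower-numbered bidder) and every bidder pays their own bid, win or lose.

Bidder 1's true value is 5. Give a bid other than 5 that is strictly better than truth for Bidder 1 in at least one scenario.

3

Suppose Bidder 2 bids 3, Bidder 3 bids 3 and Bidder 4 bids 3.
Bid 5: wins, pays 5, utility 5 - 5 = 0.
Bid 3: wins, pays 3, utility 5 - 3 = 2.
So bidding 3 beats truth here (2 > 0).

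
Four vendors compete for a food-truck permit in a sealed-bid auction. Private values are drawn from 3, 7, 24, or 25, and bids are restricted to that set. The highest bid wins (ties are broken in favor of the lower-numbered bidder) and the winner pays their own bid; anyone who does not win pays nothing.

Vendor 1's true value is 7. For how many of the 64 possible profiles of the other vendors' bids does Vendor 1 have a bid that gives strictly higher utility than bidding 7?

Others bid (3, 3, 3): truth gives 0; bid 3 gives 4 > 0. Violating.
Others bid (3, 3, 7): truth gives 0; no alternative beats it.
Others bid (3, 3, 24): truth gives 0; no alternative beats it.
(Checking all 64 profiles: 1 has a profitable deviation, 63 do not.)

1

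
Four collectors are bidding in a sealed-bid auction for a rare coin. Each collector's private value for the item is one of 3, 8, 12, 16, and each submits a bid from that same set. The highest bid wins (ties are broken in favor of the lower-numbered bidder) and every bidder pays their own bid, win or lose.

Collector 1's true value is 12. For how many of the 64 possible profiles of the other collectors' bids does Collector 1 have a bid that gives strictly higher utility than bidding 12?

45

Others bid (3, 3, 3): truth gives 0; bid 3 gives 9 > 0. Violating.
Others bid (3, 3, 8): truth gives 0; bid 8 gives 4 > 0. Violating.
Others bid (3, 3, 16): truth gives -12; bid 3 gives -3 > -12. Violating.
Others bid (3, 8, 3): truth gives 0; bid 8 gives 4 > 0. Violating.
Others bid (3, 3, 12): truth gives 0; no alternative beats it.
Others bid (3, 8, 12): truth gives 0; no alternative beats it.
(Checking all 64 profiles: 45 have a profitable deviation, 19 do not.)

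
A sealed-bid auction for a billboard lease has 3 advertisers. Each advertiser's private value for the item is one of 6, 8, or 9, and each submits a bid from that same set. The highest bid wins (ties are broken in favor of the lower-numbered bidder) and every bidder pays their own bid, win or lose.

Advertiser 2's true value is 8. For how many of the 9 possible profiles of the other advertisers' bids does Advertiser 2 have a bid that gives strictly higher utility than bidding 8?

7

Others bid (6, 9): truth gives -8; bid 9 gives -1 > -8. Violating.
Others bid (8, 6): truth gives -8; bid 9 gives -1 > -8. Violating.
Others bid (8, 8): truth gives -8; bid 9 gives -1 > -8. Violating.
Others bid (8, 9): truth gives -8; bid 9 gives -1 > -8. Violating.
Others bid (6, 6): truth gives 0; no alternative beats it.
Others bid (6, 8): truth gives 0; no alternative beats it.
(Checking all 9 profiles: 7 have a profitable deviation, 2 do not.)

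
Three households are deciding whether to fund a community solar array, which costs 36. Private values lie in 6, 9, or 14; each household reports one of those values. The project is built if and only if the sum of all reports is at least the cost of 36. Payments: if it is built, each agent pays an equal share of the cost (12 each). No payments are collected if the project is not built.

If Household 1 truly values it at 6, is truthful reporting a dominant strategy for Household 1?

Check each profile of the others' reports and compare truth against every alternative report.
Others report (14, 14): truth gives 0, best alternative gives -6.
Others report (6, 6): truth gives 0, best alternative gives 0.
Others report (6, 9): truth gives 0, best alternative gives 0.
Others report (6, 14): truth gives 0, best alternative gives 0.
Others report (9, 6): truth gives 0, best alternative gives 0.
Others report (9, 9): truth gives 0, best alternative gives 0.
(Remaining 3 profiles checked similarly; truth is weakly best in each.)
In every case the truthful report is at least as good as any alternative, so it is a dominant strategy.

Yes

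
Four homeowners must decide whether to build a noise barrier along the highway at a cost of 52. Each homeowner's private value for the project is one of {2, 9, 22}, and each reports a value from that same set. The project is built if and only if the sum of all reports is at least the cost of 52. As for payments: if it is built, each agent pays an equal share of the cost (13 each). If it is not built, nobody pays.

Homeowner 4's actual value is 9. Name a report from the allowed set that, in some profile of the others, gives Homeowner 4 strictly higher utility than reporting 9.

Suppose Homeowner 1 reports 2, Homeowner 2 reports 22 and Homeowner 3 reports 22.
Report 9: project built, pays 13, utility 9 - 13 = -4.
Report 2: project not built, utility 0.
So reporting 2 beats truth here (0 > -4).

2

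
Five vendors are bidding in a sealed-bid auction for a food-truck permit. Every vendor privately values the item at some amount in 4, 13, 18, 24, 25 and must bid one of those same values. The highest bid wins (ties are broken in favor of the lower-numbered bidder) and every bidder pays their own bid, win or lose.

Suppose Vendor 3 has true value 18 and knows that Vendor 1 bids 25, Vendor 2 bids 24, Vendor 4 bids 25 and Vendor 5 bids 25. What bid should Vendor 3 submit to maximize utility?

4

Bid 4: loses but pays 4, utility -4.
Bid 13: loses but pays 13, utility -13.
Bid 18: loses but pays 18, utility -18.
Bid 24: loses but pays 24, utility -24.
Bid 25: loses but pays 25, utility -25.
The best choice is 4 with utility -4.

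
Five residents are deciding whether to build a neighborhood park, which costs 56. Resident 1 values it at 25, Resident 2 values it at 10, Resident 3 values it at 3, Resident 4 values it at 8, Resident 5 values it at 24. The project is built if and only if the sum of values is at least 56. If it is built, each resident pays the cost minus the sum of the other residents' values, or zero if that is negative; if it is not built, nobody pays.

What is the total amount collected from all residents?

21

Total value 70 ≥ cost 56, so it is built.
Resident 1: others sum to 45; max(0, 56 - 45) = 11.
Resident 2: others sum to 60; max(0, 56 - 60) = 0.
Resident 3: others sum to 67; max(0, 56 - 67) = 0.
Resident 4: others sum to 62; max(0, 56 - 62) = 0.
Resident 5: others sum to 46; max(0, 56 - 46) = 10.
Total collected = 11 + 0 + 0 + 0 + 10 = 21.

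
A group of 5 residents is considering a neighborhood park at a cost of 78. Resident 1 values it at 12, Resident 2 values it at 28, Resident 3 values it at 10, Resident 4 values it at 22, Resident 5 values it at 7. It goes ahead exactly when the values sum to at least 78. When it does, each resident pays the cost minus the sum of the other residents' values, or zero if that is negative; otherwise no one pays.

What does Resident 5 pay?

6

Total value 79 ≥ cost 78, so the project is built.
The other residents' values sum to 72.
Cost minus that sum is 78 - 72 = 6.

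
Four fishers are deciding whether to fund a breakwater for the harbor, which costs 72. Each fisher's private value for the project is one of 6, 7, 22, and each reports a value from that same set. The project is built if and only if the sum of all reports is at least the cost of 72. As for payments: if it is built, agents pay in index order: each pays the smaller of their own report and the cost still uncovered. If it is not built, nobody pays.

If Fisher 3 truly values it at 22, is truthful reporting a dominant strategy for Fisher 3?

No

Consider the case where Fisher 1 reports 22, Fisher 2 reports 22 and Fisher 4 reports 22.
Truthful report 22: project built, pays 22, utility 22 - 22 = 0.
Report 6 instead: project built, pays 6, utility 22 - 6 = 16.
Since 16 > 0, reporting 6 is strictly better here, so truthful reporting is not dominant.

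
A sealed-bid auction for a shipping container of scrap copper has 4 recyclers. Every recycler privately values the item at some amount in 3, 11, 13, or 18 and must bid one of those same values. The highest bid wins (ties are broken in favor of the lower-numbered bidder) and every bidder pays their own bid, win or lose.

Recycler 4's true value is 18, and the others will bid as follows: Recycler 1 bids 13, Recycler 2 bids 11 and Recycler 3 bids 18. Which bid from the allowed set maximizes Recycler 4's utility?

3

Bid 3: loses but pays 3, utility -3.
Bid 11: loses but pays 11, utility -11.
Bid 13: loses but pays 13, utility -13.
Bid 18: loses but pays 18, utility -18.
The best choice is 3 with utility -3.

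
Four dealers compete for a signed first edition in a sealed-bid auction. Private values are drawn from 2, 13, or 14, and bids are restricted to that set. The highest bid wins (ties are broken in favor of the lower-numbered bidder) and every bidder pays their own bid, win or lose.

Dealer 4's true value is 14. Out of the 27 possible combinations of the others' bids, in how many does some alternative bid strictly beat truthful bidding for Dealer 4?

20

Others bid (2, 2, 2): truth gives 0; bid 13 gives 1 > 0. Violating.
Others bid (2, 2, 14): truth gives -14; bid 2 gives -2 > -14. Violating.
Others bid (2, 13, 14): truth gives -14; bid 2 gives -2 > -14. Violating.
Others bid (2, 14, 2): truth gives -14; bid 2 gives -2 > -14. Violating.
Others bid (2, 2, 13): truth gives 0; no alternative beats it.
Others bid (2, 13, 2): truth gives 0; no alternative beats it.
(Checking all 27 profiles: 20 have a profitable deviation, 7 do not.)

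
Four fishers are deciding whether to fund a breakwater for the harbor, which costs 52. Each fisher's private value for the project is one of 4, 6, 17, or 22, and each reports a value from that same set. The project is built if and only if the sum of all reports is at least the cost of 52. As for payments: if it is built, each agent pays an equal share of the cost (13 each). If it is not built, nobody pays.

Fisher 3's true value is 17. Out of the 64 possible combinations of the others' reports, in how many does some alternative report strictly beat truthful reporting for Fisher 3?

Others report (4, 4, 22): truth gives 0; report 22 gives 4 > 0. Violating.
Others report (4, 6, 22): truth gives 0; report 22 gives 4 > 0. Violating.
Others report (4, 22, 4): truth gives 0; report 22 gives 4 > 0. Violating.
Others report (4, 22, 6): truth gives 0; report 22 gives 4 > 0. Violating.
Others report (4, 4, 4): truth gives 0; no alternative beats it.
Others report (4, 4, 6): truth gives 0; no alternative beats it.
(Checking all 64 profiles: 12 have a profitable deviation, 52 do not.)

12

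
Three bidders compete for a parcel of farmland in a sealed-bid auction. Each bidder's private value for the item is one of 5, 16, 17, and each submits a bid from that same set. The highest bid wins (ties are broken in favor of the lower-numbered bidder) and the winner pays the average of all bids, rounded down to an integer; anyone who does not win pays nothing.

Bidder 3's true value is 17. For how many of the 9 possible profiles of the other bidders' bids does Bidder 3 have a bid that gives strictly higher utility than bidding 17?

Others bid (5, 5): truth gives 8; bid 16 gives 9 > 8. Violating.
Others bid (5, 16): truth gives 5; no alternative beats it.
Others bid (5, 17): truth gives 0; no alternative beats it.
(Checking all 9 profiles: 1 has a profitable deviation, 8 do not.)

1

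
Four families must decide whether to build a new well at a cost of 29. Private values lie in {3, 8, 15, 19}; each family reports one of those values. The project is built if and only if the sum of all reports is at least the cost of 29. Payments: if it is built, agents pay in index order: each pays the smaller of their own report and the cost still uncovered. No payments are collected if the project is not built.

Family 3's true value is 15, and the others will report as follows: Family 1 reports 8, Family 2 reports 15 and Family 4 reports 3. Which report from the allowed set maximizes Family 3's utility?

Report 3: project built, pays 3, utility 15 - 3 = 12.
Report 8: project built, pays 6, utility 15 - 6 = 9.
Report 15: project built, pays 6, utility 15 - 6 = 9.
Report 19: project built, pays 6, utility 15 - 6 = 9.
The best choice is 3 with utility 12.

3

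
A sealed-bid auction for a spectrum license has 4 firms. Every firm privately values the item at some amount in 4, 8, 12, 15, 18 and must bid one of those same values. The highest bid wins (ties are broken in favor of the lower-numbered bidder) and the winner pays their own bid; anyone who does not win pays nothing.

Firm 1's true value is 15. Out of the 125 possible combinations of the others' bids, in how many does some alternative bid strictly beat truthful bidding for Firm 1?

Others bid (4, 4, 4): truth gives 0; bid 4 gives 11 > 0. Violating.
Others bid (4, 4, 8): truth gives 0; bid 8 gives 7 > 0. Violating.
Others bid (4, 4, 12): truth gives 0; bid 12 gives 3 > 0. Violating.
Others bid (4, 8, 4): truth gives 0; bid 8 gives 7 > 0. Violating.
Others bid (4, 4, 15): truth gives 0; no alternative beats it.
Others bid (4, 4, 18): truth gives 0; no alternative beats it.
(Checking all 125 profiles: 27 have a profitable deviation, 98 do not.)

27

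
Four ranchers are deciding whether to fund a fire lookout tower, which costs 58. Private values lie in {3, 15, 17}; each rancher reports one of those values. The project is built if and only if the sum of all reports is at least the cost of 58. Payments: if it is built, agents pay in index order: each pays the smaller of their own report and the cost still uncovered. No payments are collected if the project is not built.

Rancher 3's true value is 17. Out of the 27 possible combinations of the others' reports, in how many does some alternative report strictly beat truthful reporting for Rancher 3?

Others report (15, 15, 15): truth gives 0; report 15 gives 2 > 0. Violating.
Others report (15, 15, 17): truth gives 0; report 15 gives 2 > 0. Violating.
Others report (15, 17, 15): truth gives 0; report 15 gives 2 > 0. Violating.
Others report (15, 17, 17): truth gives 0; report 15 gives 2 > 0. Violating.
Others report (3, 3, 3): truth gives 0; no alternative beats it.
Others report (3, 3, 15): truth gives 0; no alternative beats it.
(Checking all 27 profiles: 8 have a profitable deviation, 19 do not.)

8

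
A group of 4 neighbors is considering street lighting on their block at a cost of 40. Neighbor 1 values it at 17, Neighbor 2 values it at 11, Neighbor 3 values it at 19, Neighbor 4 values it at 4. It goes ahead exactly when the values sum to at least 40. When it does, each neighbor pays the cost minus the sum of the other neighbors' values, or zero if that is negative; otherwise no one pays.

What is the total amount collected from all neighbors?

14

Total value 51 ≥ cost 40, so it is built.
Neighbor 1: others sum to 34; max(0, 40 - 34) = 6.
Neighbor 2: others sum to 40; max(0, 40 - 40) = 0.
Neighbor 3: others sum to 32; max(0, 40 - 32) = 8.
Neighbor 4: others sum to 47; max(0, 40 - 47) = 0.
Total collected = 6 + 0 + 8 + 0 = 14.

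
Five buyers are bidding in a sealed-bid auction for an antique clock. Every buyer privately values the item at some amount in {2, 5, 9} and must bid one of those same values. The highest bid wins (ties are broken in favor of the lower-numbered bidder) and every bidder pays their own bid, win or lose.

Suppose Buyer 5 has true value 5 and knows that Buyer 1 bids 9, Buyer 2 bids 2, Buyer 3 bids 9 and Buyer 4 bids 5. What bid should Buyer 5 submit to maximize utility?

2

Bid 2: loses but pays 2, utility -2.
Bid 5: loses but pays 5, utility -5.
Bid 9: loses but pays 9, utility -9.
The best choice is 2 with utility -2.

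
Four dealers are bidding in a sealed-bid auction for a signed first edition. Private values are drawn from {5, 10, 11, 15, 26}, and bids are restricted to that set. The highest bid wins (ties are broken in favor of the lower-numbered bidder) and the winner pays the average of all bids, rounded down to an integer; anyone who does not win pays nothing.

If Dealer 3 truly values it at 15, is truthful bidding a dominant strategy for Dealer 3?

No

Consider the case where Dealer 1 bids 5, Dealer 2 bids 5 and Dealer 4 bids 5.
Truthful bid 15: wins, pays 7, utility 15 - 7 = 8.
Bid 10 instead: wins, pays 6, utility 15 - 6 = 9.
Since 9 > 8, bidding 10 is strictly better here, so truthful bidding is not dominant.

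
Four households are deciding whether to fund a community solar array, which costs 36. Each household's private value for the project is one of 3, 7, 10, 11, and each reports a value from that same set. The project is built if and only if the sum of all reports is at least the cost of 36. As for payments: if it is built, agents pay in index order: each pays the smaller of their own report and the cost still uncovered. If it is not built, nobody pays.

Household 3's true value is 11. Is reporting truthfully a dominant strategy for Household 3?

Consider the case where Household 1 reports 7, Household 2 reports 10 and Household 4 reports 10.
Truthful report 11: project built, pays 11, utility 11 - 11 = 0.
Report 10 instead: project built, pays 10, utility 11 - 10 = 1.
Since 1 > 0, reporting 10 is strictly better here, so truthful reporting is not dominant.

No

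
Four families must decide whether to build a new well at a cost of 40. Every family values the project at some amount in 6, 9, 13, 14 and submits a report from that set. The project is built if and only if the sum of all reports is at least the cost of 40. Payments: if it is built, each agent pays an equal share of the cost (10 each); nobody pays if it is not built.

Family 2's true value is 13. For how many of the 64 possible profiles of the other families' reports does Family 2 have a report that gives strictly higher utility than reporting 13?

3

Others report (6, 6, 14): truth gives 0; report 14 gives 3 > 0. Violating.
Others report (6, 14, 6): truth gives 0; report 14 gives 3 > 0. Violating.
Others report (14, 6, 6): truth gives 0; report 14 gives 3 > 0. Violating.
Others report (6, 6, 6): truth gives 0; no alternative beats it.
Others report (6, 6, 9): truth gives 0; no alternative beats it.
(Checking all 64 profiles: 3 have a profitable deviation, 61 do not.)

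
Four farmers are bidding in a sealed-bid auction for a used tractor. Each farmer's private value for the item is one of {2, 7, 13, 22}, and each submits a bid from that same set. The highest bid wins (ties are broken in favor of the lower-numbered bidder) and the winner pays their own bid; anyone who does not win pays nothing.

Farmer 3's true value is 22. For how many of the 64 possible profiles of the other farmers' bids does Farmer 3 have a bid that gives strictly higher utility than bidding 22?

Others bid (2, 2, 2): truth gives 0; bid 7 gives 15 > 0. Violating.
Others bid (2, 2, 7): truth gives 0; bid 7 gives 15 > 0. Violating.
Others bid (2, 2, 13): truth gives 0; bid 13 gives 9 > 0. Violating.
Others bid (2, 7, 2): truth gives 0; bid 13 gives 9 > 0. Violating.
Others bid (2, 2, 22): truth gives 0; no alternative beats it.
Others bid (2, 7, 22): truth gives 0; no alternative beats it.
(Checking all 64 profiles: 12 have a profitable deviation, 52 do not.)

12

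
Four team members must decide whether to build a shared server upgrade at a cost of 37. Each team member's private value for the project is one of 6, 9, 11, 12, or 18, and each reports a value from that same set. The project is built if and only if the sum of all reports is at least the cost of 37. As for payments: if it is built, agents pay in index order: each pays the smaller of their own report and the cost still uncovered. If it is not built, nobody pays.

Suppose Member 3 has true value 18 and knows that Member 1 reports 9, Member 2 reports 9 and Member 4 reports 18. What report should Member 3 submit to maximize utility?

6

Report 6: project built, pays 6, utility 18 - 6 = 12.
Report 9: project built, pays 9, utility 18 - 9 = 9.
Report 11: project built, pays 11, utility 18 - 11 = 7.
Report 12: project built, pays 12, utility 18 - 12 = 6.
Report 18: project built, pays 18, utility 18 - 18 = 0.
The best choice is 6 with utility 12.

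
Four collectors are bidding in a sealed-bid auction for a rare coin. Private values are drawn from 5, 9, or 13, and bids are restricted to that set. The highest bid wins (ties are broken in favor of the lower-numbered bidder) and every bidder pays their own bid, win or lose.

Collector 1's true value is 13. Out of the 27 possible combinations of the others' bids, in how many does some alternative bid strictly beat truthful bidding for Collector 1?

8

Others bid (5, 5, 5): truth gives 0; bid 5 gives 8 > 0. Violating.
Others bid (5, 5, 9): truth gives 0; bid 9 gives 4 > 0. Violating.
Others bid (5, 9, 5): truth gives 0; bid 9 gives 4 > 0. Violating.
Others bid (5, 9, 9): truth gives 0; bid 9 gives 4 > 0. Violating.
Others bid (5, 5, 13): truth gives 0; no alternative beats it.
Others bid (5, 9, 13): truth gives 0; no alternative beats it.
(Checking all 27 profiles: 8 have a profitable deviation, 19 do not.)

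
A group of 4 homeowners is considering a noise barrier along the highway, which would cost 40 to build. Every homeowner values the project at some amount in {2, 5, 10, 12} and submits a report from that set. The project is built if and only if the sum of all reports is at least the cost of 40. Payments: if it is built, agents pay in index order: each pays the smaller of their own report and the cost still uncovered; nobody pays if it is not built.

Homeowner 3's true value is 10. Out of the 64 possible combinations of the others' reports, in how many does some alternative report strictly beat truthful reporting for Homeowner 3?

1

Others report (12, 12, 12): truth gives 0; report 5 gives 5 > 0. Violating.
Others report (2, 2, 2): truth gives 0; no alternative beats it.
Others report (2, 2, 5): truth gives 0; no alternative beats it.
(Checking all 64 profiles: 1 has a profitable deviation, 63 do not.)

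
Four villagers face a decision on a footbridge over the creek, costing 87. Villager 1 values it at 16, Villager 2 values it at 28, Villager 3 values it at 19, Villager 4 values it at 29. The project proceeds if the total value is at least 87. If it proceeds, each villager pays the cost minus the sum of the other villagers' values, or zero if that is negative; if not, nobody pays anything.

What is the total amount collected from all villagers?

Total value 92 ≥ cost 87, so it is built.
Villager 1: others sum to 76; max(0, 87 - 76) = 11.
Villager 2: others sum to 64; max(0, 87 - 64) = 23.
Villager 3: others sum to 73; max(0, 87 - 73) = 14.
Villager 4: others sum to 63; max(0, 87 - 63) = 24.
Total collected = 11 + 23 + 14 + 24 = 72.

72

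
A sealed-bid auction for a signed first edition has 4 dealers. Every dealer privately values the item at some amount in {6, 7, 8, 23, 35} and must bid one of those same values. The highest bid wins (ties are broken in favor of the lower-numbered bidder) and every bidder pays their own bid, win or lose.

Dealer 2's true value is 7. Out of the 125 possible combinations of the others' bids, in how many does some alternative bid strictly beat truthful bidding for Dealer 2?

121

Others bid (6, 6, 8): truth gives -7; bid 8 gives -1 > -7. Violating.
Others bid (6, 6, 23): truth gives -7; bid 6 gives -6 > -7. Violating.
Others bid (6, 6, 35): truth gives -7; bid 6 gives -6 > -7. Violating.
Others bid (6, 7, 8): truth gives -7; bid 8 gives -1 > -7. Violating.
Others bid (6, 6, 6): truth gives 0; no alternative beats it.
Others bid (6, 6, 7): truth gives 0; no alternative beats it.
(Checking all 125 profiles: 121 have a profitable deviation, 4 do not.)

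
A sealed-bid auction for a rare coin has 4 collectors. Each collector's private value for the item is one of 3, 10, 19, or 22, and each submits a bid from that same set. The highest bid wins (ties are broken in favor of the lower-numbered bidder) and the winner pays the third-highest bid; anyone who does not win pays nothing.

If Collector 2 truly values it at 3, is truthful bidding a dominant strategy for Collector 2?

Yes

Check each profile of the others' bids and compare truth against every alternative bid.
Others bid (3, 10, 10): truth gives 0, best alternative gives -7.
Others bid (3, 3, 3): truth gives 0, best alternative gives 0.
Others bid (3, 3, 10): truth gives 0, best alternative gives 0.
Others bid (3, 3, 19): truth gives 0, best alternative gives 0.
Others bid (3, 3, 22): truth gives 0, best alternative gives 0.
Others bid (3, 10, 3): truth gives 0, best alternative gives 0.
(Remaining 58 profiles checked similarly; truth is weakly best in each.)
In every case the truthful bid is at least as good as any alternative, so it is a dominant strategy.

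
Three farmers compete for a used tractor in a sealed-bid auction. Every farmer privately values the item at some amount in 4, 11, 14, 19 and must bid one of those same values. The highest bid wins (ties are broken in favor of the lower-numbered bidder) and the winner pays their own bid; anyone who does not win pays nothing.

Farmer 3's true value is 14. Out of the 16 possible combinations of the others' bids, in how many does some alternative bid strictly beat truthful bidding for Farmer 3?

Others bid (4, 4): truth gives 0; bid 11 gives 3 > 0. Violating.
Others bid (4, 11): truth gives 0; no alternative beats it.
Others bid (4, 14): truth gives 0; no alternative beats it.
(Checking all 16 profiles: 1 has a profitable deviation, 15 do not.)

1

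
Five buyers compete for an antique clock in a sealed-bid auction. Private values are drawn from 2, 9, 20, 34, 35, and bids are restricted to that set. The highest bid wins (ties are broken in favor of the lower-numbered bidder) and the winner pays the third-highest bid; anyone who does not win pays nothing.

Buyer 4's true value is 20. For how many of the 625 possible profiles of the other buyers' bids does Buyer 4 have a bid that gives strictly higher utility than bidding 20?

64

Others bid (2, 2, 2, 34): truth gives 0; bid 34 gives 18 > 0. Violating.
Others bid (2, 2, 2, 35): truth gives 0; bid 35 gives 18 > 0. Violating.
Others bid (2, 2, 9, 34): truth gives 0; bid 34 gives 11 > 0. Violating.
Others bid (2, 2, 9, 35): truth gives 0; bid 35 gives 11 > 0. Violating.
Others bid (2, 2, 2, 2): truth gives 18; no alternative beats it.
Others bid (2, 2, 2, 9): truth gives 18; no alternative beats it.
(Checking all 625 profiles: 64 have a profitable deviation, 561 do not.)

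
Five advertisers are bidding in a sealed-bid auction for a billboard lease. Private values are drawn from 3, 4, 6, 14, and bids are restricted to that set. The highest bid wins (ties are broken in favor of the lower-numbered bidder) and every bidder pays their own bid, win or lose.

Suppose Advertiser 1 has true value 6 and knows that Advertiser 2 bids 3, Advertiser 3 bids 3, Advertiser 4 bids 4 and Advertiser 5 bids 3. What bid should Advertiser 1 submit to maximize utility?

Bid 3: loses but pays 3, utility -3.
Bid 4: wins, pays 4, utility 6 - 4 = 2.
Bid 6: wins, pays 6, utility 6 - 6 = 0.
Bid 14: wins, pays 14, utility 6 - 14 = -8.
The best choice is 4 with utility 2.

4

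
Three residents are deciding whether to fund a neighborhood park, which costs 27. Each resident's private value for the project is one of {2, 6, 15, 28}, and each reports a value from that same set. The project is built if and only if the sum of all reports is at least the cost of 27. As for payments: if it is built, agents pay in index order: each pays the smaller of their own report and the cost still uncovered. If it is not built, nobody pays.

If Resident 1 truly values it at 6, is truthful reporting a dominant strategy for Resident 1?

No

Consider the case where Resident 2 reports 2 and Resident 3 reports 28.
Truthful report 6: project built, pays 6, utility 6 - 6 = 0.
Report 2 instead: project built, pays 2, utility 6 - 2 = 4.
Since 4 > 0, reporting 2 is strictly better here, so truthful reporting is not dominant.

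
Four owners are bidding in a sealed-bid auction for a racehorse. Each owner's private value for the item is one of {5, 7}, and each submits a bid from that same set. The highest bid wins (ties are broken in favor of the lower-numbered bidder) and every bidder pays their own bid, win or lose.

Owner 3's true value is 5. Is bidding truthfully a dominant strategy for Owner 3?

Consider the case where Owner 1 bids 5, Owner 2 bids 5 and Owner 4 bids 5.
Truthful bid 5: loses but pays 5, utility -5.
Bid 7 instead: wins, pays 7, utility 5 - 7 = -2.
Since -2 > -5, bidding 7 is strictly better here, so truthful bidding is not dominant.

No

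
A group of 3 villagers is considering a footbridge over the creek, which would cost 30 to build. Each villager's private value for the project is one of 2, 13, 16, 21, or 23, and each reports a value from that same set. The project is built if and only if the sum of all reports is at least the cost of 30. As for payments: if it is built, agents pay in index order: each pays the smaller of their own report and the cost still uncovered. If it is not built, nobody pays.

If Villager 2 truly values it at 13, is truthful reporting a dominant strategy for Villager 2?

No

Consider the case where Villager 1 reports 13 and Villager 3 reports 16.
Truthful report 13: project built, pays 13, utility 13 - 13 = 0.
Report 2 instead: project built, pays 2, utility 13 - 2 = 11.
Since 11 > 0, reporting 2 is strictly better here, so truthful reporting is not dominant.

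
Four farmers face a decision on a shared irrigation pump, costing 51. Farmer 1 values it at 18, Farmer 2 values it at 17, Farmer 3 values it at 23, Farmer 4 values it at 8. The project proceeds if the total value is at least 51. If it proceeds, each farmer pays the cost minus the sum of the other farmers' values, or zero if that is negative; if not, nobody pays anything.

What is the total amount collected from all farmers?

13

Total value 66 ≥ cost 51, so it is built.
Farmer 1: others sum to 48; max(0, 51 - 48) = 3.
Farmer 2: others sum to 49; max(0, 51 - 49) = 2.
Farmer 3: others sum to 43; max(0, 51 - 43) = 8.
Farmer 4: others sum to 58; max(0, 51 - 58) = 0.
Total collected = 3 + 2 + 8 + 0 = 13.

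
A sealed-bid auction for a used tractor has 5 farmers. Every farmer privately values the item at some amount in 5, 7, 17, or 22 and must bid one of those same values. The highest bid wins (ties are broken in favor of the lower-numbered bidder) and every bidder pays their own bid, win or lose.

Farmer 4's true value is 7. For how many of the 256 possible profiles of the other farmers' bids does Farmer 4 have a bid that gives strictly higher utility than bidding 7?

Others bid (5, 5, 5, 17): truth gives -7; bid 5 gives -5 > -7. Violating.
Others bid (5, 5, 5, 22): truth gives -7; bid 5 gives -5 > -7. Violating.
Others bid (5, 5, 7, 5): truth gives -7; bid 5 gives -5 > -7. Violating.
Others bid (5, 5, 7, 7): truth gives -7; bid 5 gives -5 > -7. Violating.
Others bid (5, 5, 5, 5): truth gives 0; no alternative beats it.
Others bid (5, 5, 5, 7): truth gives 0; no alternative beats it.
(Checking all 256 profiles: 254 have a profitable deviation, 2 do not.)

254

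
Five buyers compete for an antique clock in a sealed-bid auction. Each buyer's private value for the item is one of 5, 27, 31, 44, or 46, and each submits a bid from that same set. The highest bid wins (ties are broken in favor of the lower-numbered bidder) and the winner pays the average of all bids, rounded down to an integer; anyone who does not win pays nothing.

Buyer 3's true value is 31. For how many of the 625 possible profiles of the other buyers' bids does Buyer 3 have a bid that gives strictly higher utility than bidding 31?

Others bid (5, 5, 5, 5): truth gives 21; bid 27 gives 22 > 21. Violating.
Others bid (5, 5, 5, 27): truth gives 17; bid 27 gives 18 > 17. Violating.
Others bid (5, 5, 5, 44): truth gives 0; bid 44 gives 11 > 0. Violating.
Others bid (5, 5, 5, 46): truth gives 0; bid 46 gives 10 > 0. Violating.
Others bid (5, 5, 5, 31): truth gives 16; no alternative beats it.
Others bid (5, 5, 27, 31): truth gives 12; no alternative beats it.
(Checking all 625 profiles: 134 have a profitable deviation, 491 do not.)

134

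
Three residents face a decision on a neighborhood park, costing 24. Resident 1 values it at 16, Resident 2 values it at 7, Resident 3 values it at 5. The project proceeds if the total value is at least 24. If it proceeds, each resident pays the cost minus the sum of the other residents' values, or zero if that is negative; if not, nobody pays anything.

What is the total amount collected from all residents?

16

Total value 28 ≥ cost 24, so it is built.
Resident 1: others sum to 12; max(0, 24 - 12) = 12.
Resident 2: others sum to 21; max(0, 24 - 21) = 3.
Resident 3: others sum to 23; max(0, 24 - 23) = 1.
Total collected = 12 + 3 + 1 = 16.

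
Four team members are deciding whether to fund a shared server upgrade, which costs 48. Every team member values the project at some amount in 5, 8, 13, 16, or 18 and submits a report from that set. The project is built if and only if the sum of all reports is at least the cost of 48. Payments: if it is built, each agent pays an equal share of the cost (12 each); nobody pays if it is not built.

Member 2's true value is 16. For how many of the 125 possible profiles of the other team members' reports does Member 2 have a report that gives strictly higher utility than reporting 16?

9

Others report (5, 8, 18): truth gives 0; report 18 gives 4 > 0. Violating.
Others report (5, 13, 13): truth gives 0; report 18 gives 4 > 0. Violating.
Others report (5, 18, 8): truth gives 0; report 18 gives 4 > 0. Violating.
Others report (8, 5, 18): truth gives 0; report 18 gives 4 > 0. Violating.
Others report (5, 5, 5): truth gives 0; no alternative beats it.
Others report (5, 5, 8): truth gives 0; no alternative beats it.
(Checking all 125 profiles: 9 have a profitable deviation, 116 do not.)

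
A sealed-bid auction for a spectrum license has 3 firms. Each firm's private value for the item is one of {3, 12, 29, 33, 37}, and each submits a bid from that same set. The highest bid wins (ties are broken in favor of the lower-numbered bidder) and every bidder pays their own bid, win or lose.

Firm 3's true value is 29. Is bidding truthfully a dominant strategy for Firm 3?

No

Consider the case where Firm 1 bids 3 and Firm 2 bids 3.
Truthful bid 29: wins, pays 29, utility 29 - 29 = 0.
Bid 12 instead: wins, pays 12, utility 29 - 12 = 17.
Since 17 > 0, bidding 12 is strictly better here, so truthful bidding is not dominant.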